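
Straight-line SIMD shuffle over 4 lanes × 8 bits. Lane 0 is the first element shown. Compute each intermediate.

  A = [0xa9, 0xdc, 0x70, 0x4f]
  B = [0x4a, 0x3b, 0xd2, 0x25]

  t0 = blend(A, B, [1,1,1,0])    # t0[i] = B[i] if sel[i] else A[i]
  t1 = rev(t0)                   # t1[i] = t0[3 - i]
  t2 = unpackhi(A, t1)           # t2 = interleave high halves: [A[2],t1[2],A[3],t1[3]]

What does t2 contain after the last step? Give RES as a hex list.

t0 = [0x4a, 0x3b, 0xd2, 0x4f]
t1 = [0x4f, 0xd2, 0x3b, 0x4a]
t2 = [0x70, 0x3b, 0x4f, 0x4a]

RES = [0x70, 0x3b, 0x4f, 0x4a]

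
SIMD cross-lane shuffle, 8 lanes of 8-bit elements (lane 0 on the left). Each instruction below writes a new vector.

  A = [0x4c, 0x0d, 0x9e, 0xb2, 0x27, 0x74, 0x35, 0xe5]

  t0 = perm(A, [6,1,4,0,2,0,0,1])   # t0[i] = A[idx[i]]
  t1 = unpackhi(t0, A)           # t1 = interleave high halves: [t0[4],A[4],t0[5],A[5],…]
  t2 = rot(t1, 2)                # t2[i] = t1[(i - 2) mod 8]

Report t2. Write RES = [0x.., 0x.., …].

RES = [ 0x0d  0xe5  0x9e  0x27  0x4c  0x74  0x4c  0x35 ]

  t0: 35 0d 27 4c 9e 4c 4c 0d
  t1: 9e 27 4c 74 4c 35 0d e5
  t2: 0d e5 9e 27 4c 74 4c 35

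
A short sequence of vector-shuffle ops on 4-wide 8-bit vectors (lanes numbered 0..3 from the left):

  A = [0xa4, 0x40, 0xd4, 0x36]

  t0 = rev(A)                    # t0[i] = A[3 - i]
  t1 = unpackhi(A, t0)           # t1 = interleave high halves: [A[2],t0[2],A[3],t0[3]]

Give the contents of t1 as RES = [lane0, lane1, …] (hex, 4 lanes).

RES = [0xd4, 0x40, 0x36, 0xa4]

t0 = [0x36, 0xd4, 0x40, 0xa4]
t1 = [0xd4, 0x40, 0x36, 0xa4]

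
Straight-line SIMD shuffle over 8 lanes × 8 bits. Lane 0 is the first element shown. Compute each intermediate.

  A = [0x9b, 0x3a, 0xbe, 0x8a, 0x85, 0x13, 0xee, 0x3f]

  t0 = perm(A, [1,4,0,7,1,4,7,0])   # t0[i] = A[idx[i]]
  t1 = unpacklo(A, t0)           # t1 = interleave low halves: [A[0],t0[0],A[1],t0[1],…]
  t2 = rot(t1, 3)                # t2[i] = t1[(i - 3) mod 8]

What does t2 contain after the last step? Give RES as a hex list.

t0 = [0x3a, 0x85, 0x9b, 0x3f, 0x3a, 0x85, 0x3f, 0x9b]
t1 = [0x9b, 0x3a, 0x3a, 0x85, 0xbe, 0x9b, 0x8a, 0x3f]
t2 = [0x9b, 0x8a, 0x3f, 0x9b, 0x3a, 0x3a, 0x85, 0xbe]

RES = [ 0x9b  0x8a  0x3f  0x9b  0x3a  0x3a  0x85  0xbe ]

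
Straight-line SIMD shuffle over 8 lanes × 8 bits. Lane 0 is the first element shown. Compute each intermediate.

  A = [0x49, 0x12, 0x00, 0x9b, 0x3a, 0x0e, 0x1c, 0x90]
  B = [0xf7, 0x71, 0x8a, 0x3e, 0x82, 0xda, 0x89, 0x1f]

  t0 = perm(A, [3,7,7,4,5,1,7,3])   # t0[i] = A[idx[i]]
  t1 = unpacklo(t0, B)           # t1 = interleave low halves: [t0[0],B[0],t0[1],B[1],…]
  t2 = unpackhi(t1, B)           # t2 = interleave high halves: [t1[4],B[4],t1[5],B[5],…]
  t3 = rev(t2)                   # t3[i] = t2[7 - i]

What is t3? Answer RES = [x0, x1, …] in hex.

t0 = [0x9b, 0x90, 0x90, 0x3a, 0x0e, 0x12, 0x90, 0x9b]
t1 = [0x9b, 0xf7, 0x90, 0x71, 0x90, 0x8a, 0x3a, 0x3e]
t2 = [0x90, 0x82, 0x8a, 0xda, 0x3a, 0x89, 0x3e, 0x1f]
t3 = [0x1f, 0x3e, 0x89, 0x3a, 0xda, 0x8a, 0x82, 0x90]

RES = [ 0x1f  0x3e  0x89  0x3a  0xda  0x8a  0x82  0x90 ]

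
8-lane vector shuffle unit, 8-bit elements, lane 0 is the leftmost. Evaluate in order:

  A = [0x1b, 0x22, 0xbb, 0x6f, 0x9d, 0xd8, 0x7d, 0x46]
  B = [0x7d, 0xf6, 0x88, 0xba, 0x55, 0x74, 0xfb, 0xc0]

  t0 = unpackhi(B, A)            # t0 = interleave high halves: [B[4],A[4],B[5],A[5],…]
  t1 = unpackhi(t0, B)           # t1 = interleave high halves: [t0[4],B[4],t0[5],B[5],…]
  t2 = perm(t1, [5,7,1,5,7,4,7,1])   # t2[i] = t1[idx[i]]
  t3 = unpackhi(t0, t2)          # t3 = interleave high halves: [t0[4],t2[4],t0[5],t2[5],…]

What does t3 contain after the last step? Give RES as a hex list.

RES = [0xfb, 0xc0, 0x7d, 0xc0, 0xc0, 0xc0, 0x46, 0x55]

→ t0 |55|9d|74|d8|fb|7d|c0|46|
→ t1 |fb|55|7d|74|c0|fb|46|c0|
→ t2 |fb|c0|55|fb|c0|c0|c0|55|
→ t3 |fb|c0|7d|c0|c0|c0|46|55|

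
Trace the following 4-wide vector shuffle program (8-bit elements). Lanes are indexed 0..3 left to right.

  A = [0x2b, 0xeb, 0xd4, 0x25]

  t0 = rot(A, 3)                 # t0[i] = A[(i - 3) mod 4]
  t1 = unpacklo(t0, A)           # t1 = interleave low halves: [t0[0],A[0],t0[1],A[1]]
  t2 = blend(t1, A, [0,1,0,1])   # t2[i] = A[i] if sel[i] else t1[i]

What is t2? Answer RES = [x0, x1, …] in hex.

RES = [ 0xeb  0xeb  0xd4  0x25 ]

  t0: eb d4 25 2b
  t1: eb 2b d4 eb
  t2: eb eb d4 25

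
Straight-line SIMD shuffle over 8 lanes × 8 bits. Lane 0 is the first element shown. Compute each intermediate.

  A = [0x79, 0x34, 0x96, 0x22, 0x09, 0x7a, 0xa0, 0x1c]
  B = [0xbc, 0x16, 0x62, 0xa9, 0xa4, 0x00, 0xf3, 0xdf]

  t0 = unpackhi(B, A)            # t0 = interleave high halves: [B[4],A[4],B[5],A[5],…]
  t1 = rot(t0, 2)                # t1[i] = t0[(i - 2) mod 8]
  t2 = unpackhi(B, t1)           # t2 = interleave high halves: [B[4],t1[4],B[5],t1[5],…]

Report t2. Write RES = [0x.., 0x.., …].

t0 = [0xa4, 0x09, 0x00, 0x7a, 0xf3, 0xa0, 0xdf, 0x1c]
t1 = [0xdf, 0x1c, 0xa4, 0x09, 0x00, 0x7a, 0xf3, 0xa0]
t2 = [0xa4, 0x00, 0x00, 0x7a, 0xf3, 0xf3, 0xdf, 0xa0]

RES = [ 0xa4  0x00  0x00  0x7a  0xf3  0xf3  0xdf  0xa0 ]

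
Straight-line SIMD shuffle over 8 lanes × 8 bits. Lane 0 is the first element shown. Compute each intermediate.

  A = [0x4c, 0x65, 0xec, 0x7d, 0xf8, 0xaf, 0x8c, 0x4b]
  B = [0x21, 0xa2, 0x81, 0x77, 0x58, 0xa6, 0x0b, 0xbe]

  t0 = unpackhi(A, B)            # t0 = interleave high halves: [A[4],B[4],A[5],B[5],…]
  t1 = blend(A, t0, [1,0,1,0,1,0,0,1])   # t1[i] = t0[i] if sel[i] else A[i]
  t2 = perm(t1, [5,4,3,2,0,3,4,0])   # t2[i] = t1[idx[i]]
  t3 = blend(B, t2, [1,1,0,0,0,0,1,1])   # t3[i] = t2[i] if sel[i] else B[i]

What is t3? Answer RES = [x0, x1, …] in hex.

t0 = [0xf8, 0x58, 0xaf, 0xa6, 0x8c, 0x0b, 0x4b, 0xbe]
t1 = [0xf8, 0x65, 0xaf, 0x7d, 0x8c, 0xaf, 0x8c, 0xbe]
t2 = [0xaf, 0x8c, 0x7d, 0xaf, 0xf8, 0x7d, 0x8c, 0xf8]
t3 = [0xaf, 0x8c, 0x81, 0x77, 0x58, 0xa6, 0x8c, 0xf8]

RES = [ 0xaf  0x8c  0x81  0x77  0x58  0xa6  0x8c  0xf8 ]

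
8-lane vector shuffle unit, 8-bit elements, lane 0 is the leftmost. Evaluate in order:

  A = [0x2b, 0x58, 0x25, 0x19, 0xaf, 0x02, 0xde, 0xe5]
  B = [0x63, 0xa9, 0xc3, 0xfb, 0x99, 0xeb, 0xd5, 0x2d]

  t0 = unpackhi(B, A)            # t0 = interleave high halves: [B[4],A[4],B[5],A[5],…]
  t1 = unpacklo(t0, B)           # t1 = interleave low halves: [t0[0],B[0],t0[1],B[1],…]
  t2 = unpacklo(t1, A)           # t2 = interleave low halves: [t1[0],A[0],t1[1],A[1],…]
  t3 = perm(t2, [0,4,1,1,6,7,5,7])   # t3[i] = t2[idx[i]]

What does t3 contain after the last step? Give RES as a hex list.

RES = [0x99, 0xaf, 0x2b, 0x2b, 0xa9, 0x19, 0x25, 0x19]

t0 = [0x99, 0xaf, 0xeb, 0x02, 0xd5, 0xde, 0x2d, 0xe5]
t1 = [0x99, 0x63, 0xaf, 0xa9, 0xeb, 0xc3, 0x02, 0xfb]
t2 = [0x99, 0x2b, 0x63, 0x58, 0xaf, 0x25, 0xa9, 0x19]
t3 = [0x99, 0xaf, 0x2b, 0x2b, 0xa9, 0x19, 0x25, 0x19]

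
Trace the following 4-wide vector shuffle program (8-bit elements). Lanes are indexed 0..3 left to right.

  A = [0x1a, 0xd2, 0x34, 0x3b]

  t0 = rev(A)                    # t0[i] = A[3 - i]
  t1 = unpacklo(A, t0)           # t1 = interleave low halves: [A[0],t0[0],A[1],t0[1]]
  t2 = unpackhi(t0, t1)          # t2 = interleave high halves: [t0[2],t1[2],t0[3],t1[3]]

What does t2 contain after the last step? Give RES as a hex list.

RES = [ 0xd2  0xd2  0x1a  0x34 ]

→ t0 |3b|34|d2|1a|
→ t1 |1a|3b|d2|34|
→ t2 |d2|d2|1a|34|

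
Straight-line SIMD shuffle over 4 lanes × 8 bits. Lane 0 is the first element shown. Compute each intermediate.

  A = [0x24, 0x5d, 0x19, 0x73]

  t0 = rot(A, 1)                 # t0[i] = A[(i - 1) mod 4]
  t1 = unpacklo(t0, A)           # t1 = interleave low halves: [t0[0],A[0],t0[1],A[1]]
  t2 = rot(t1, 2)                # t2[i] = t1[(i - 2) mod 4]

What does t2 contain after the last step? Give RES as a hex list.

  t0: 73 24 5d 19
  t1: 73 24 24 5d
  t2: 24 5d 73 24

RES = [ 0x24  0x5d  0x73  0x24 ]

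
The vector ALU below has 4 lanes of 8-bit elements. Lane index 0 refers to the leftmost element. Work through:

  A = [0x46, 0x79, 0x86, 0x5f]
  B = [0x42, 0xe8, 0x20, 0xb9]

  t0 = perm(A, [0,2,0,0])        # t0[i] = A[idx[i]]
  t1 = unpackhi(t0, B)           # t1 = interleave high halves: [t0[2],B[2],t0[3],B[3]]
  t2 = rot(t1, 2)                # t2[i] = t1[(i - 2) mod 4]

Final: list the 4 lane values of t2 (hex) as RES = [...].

→ t0 |46|86|46|46|
→ t1 |46|20|46|b9|
→ t2 |46|b9|46|20|

RES = [0x46, 0xb9, 0x46, 0x20]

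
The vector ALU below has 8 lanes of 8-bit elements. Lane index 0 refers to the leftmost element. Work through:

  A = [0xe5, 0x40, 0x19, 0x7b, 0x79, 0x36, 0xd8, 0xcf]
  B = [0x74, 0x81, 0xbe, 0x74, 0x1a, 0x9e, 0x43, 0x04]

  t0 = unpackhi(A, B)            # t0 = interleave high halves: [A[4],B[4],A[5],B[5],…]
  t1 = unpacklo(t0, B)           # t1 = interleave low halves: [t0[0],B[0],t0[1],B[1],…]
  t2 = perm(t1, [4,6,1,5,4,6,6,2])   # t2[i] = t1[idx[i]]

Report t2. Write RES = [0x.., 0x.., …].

→ t0 |79|1a|36|9e|d8|43|cf|04|
→ t1 |79|74|1a|81|36|be|9e|74|
→ t2 |36|9e|74|be|36|9e|9e|1a|

RES = [0x36, 0x9e, 0x74, 0xbe, 0x36, 0x9e, 0x9e, 0x1a]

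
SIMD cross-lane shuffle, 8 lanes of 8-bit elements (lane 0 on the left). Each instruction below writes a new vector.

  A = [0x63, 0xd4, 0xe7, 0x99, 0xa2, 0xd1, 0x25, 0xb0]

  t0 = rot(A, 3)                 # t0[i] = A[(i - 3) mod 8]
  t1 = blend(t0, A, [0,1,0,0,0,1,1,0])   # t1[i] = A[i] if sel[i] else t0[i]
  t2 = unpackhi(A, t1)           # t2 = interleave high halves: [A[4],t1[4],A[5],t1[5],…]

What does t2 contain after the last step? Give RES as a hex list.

→ t0 |d1|25|b0|63|d4|e7|99|a2|
→ t1 |d1|d4|b0|63|d4|d1|25|a2|
→ t2 |a2|d4|d1|d1|25|25|b0|a2|

RES = [ 0xa2  0xd4  0xd1  0xd1  0x25  0x25  0xb0  0xa2 ]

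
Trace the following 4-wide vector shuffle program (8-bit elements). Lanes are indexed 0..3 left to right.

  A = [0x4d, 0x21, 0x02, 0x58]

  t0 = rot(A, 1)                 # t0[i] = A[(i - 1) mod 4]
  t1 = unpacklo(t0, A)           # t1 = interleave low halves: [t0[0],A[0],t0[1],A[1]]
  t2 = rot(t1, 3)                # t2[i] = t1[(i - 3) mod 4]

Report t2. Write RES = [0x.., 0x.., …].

RES = [ 0x4d  0x4d  0x21  0x58 ]

→ t0 |58|4d|21|02|
→ t1 |58|4d|4d|21|
→ t2 |4d|4d|21|58|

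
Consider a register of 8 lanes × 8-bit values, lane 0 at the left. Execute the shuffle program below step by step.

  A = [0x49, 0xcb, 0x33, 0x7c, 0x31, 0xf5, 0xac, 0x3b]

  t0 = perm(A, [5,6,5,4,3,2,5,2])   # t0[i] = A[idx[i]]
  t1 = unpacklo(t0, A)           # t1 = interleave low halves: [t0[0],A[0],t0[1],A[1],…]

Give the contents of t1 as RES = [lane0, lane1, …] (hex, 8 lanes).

→ t0 |f5|ac|f5|31|7c|33|f5|33|
→ t1 |f5|49|ac|cb|f5|33|31|7c|

RES = [0xf5, 0x49, 0xac, 0xcb, 0xf5, 0x33, 0x31, 0x7c]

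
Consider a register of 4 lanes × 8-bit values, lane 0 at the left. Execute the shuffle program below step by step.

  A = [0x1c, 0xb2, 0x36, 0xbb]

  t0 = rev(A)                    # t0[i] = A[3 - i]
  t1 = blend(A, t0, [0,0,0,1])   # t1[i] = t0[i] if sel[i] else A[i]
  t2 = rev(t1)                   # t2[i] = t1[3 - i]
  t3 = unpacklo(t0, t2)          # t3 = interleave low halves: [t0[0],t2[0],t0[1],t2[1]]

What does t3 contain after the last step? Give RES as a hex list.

RES = [0xbb, 0x1c, 0x36, 0x36]

→ t0 |bb|36|b2|1c|
→ t1 |1c|b2|36|1c|
→ t2 |1c|36|b2|1c|
→ t3 |bb|1c|36|36|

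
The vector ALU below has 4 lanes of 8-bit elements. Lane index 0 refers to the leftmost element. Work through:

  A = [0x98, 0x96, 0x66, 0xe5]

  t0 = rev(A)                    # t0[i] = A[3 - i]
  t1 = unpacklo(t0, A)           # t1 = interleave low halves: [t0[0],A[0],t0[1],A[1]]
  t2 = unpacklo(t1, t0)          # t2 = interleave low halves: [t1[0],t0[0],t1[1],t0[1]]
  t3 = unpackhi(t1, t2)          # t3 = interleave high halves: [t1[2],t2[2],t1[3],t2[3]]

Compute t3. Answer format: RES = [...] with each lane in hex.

  t0: e5 66 96 98
  t1: e5 98 66 96
  t2: e5 e5 98 66
  t3: 66 98 96 66

RES = [0x66, 0x98, 0x96, 0x66]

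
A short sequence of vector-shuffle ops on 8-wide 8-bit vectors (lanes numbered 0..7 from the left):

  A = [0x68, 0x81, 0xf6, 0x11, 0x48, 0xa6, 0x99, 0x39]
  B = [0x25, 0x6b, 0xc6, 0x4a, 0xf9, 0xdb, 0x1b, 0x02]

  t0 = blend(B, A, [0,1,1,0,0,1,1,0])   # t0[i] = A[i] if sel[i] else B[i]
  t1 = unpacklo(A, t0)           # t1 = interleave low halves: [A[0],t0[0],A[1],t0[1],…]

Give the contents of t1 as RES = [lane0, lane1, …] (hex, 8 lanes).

  t0: 25 81 f6 4a f9 a6 99 02
  t1: 68 25 81 81 f6 f6 11 4a

RES = [ 0x68  0x25  0x81  0x81  0xf6  0xf6  0x11  0x4a ]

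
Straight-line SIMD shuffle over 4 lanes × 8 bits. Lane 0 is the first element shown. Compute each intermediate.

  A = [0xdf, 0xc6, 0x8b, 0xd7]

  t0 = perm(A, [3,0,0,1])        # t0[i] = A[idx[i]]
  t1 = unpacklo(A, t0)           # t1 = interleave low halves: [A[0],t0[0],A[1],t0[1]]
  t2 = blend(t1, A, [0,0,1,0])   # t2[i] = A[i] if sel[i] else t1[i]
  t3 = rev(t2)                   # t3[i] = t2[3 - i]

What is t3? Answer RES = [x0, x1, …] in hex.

RES = [ 0xdf  0x8b  0xd7  0xdf ]

t0 = [0xd7, 0xdf, 0xdf, 0xc6]
t1 = [0xdf, 0xd7, 0xc6, 0xdf]
t2 = [0xdf, 0xd7, 0x8b, 0xdf]
t3 = [0xdf, 0x8b, 0xd7, 0xdf]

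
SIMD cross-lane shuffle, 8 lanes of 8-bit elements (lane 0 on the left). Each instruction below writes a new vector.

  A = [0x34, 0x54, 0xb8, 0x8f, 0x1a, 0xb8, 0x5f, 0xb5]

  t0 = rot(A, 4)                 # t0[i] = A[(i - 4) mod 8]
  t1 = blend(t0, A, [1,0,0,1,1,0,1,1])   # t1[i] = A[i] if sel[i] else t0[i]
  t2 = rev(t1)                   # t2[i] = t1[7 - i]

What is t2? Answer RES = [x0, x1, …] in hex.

t0 = [0x1a, 0xb8, 0x5f, 0xb5, 0x34, 0x54, 0xb8, 0x8f]
t1 = [0x34, 0xb8, 0x5f, 0x8f, 0x1a, 0x54, 0x5f, 0xb5]
t2 = [0xb5, 0x5f, 0x54, 0x1a, 0x8f, 0x5f, 0xb8, 0x34]

RES = [ 0xb5  0x5f  0x54  0x1a  0x8f  0x5f  0xb8  0x34 ]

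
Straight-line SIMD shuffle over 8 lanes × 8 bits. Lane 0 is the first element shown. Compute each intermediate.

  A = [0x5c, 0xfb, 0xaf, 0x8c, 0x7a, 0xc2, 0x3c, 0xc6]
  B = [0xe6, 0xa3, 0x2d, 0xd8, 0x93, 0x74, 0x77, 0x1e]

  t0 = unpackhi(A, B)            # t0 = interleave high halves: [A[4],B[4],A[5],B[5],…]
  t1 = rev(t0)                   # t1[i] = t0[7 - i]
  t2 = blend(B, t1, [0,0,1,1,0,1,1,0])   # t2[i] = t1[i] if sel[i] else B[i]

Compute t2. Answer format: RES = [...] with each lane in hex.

  t0: 7a 93 c2 74 3c 77 c6 1e
  t1: 1e c6 77 3c 74 c2 93 7a
  t2: e6 a3 77 3c 93 c2 93 1e

RES = [0xe6, 0xa3, 0x77, 0x3c, 0x93, 0xc2, 0x93, 0x1e]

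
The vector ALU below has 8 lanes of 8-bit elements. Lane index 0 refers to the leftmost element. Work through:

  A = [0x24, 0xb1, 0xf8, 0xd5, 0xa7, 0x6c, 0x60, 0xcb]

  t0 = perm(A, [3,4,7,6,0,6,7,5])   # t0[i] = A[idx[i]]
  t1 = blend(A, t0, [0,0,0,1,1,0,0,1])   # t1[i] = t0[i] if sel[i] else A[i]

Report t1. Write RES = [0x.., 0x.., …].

RES = [0x24, 0xb1, 0xf8, 0x60, 0x24, 0x6c, 0x60, 0x6c]

  t0: d5 a7 cb 60 24 60 cb 6c
  t1: 24 b1 f8 60 24 6c 60 6c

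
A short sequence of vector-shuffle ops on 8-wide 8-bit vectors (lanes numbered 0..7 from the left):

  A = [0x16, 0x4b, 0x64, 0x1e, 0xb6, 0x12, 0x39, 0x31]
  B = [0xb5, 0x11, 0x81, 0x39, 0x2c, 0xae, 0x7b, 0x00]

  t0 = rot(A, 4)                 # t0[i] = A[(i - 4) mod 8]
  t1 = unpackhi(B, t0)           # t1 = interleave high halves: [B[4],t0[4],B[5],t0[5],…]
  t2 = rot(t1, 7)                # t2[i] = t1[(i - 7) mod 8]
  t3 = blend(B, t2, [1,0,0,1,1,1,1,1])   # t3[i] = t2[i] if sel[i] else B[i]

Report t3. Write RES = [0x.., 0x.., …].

RES = [0x16, 0x11, 0x81, 0x7b, 0x64, 0x00, 0x1e, 0x2c]

→ t0 |b6|12|39|31|16|4b|64|1e|
→ t1 |2c|16|ae|4b|7b|64|00|1e|
→ t2 |16|ae|4b|7b|64|00|1e|2c|
→ t3 |16|11|81|7b|64|00|1e|2c|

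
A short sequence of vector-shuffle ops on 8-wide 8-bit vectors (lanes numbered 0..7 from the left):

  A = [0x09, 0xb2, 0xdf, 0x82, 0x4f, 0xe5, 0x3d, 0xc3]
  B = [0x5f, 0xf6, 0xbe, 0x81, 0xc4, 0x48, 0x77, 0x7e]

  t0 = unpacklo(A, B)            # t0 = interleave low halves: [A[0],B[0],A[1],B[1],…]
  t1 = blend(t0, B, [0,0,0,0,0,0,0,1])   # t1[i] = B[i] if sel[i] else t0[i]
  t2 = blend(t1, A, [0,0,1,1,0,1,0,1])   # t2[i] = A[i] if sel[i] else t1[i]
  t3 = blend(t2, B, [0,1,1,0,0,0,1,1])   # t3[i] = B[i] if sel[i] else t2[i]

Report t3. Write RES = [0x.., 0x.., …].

t0 = [0x09, 0x5f, 0xb2, 0xf6, 0xdf, 0xbe, 0x82, 0x81]
t1 = [0x09, 0x5f, 0xb2, 0xf6, 0xdf, 0xbe, 0x82, 0x7e]
t2 = [0x09, 0x5f, 0xdf, 0x82, 0xdf, 0xe5, 0x82, 0xc3]
t3 = [0x09, 0xf6, 0xbe, 0x82, 0xdf, 0xe5, 0x77, 0x7e]

RES = [0x09, 0xf6, 0xbe, 0x82, 0xdf, 0xe5, 0x77, 0x7e]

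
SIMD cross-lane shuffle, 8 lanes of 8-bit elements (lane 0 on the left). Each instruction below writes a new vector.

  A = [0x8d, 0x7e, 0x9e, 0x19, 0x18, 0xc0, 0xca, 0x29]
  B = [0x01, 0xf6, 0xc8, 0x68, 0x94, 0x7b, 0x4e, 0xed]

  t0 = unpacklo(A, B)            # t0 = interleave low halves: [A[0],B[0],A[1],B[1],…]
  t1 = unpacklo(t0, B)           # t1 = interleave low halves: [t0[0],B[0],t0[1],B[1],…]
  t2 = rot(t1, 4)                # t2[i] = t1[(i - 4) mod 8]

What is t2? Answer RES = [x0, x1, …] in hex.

→ t0 |8d|01|7e|f6|9e|c8|19|68|
→ t1 |8d|01|01|f6|7e|c8|f6|68|
→ t2 |7e|c8|f6|68|8d|01|01|f6|

RES = [ 0x7e  0xc8  0xf6  0x68  0x8d  0x01  0x01  0xf6 ]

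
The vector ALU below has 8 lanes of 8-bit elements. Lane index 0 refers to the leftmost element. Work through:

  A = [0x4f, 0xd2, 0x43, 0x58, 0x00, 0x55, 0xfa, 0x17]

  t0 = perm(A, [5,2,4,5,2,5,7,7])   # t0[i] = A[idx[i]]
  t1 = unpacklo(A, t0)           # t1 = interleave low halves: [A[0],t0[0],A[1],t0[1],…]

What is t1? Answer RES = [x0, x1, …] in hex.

RES = [0x4f, 0x55, 0xd2, 0x43, 0x43, 0x00, 0x58, 0x55]

t0 = [0x55, 0x43, 0x00, 0x55, 0x43, 0x55, 0x17, 0x17]
t1 = [0x4f, 0x55, 0xd2, 0x43, 0x43, 0x00, 0x58, 0x55]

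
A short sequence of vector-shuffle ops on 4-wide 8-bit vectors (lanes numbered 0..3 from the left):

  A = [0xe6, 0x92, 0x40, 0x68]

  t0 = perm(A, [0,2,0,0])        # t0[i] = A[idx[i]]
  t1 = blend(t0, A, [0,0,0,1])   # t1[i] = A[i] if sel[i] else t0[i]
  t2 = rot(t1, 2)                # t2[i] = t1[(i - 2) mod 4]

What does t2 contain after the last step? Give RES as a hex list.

RES = [0xe6, 0x68, 0xe6, 0x40]

→ t0 |e6|40|e6|e6|
→ t1 |e6|40|e6|68|
→ t2 |e6|68|e6|40|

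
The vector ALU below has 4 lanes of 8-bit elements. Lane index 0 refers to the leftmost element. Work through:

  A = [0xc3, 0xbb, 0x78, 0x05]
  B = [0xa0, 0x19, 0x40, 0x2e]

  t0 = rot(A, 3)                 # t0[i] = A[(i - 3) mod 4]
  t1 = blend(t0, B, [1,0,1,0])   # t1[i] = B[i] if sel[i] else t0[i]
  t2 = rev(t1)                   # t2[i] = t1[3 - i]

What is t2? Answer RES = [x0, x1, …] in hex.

RES = [0xc3, 0x40, 0x78, 0xa0]

→ t0 |bb|78|05|c3|
→ t1 |a0|78|40|c3|
→ t2 |c3|40|78|a0|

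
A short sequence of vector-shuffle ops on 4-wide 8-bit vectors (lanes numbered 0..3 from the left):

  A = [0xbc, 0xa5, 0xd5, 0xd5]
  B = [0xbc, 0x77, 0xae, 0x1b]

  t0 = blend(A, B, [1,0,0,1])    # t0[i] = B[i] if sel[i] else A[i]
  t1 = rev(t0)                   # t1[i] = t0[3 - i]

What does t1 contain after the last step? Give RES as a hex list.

RES = [0x1b, 0xd5, 0xa5, 0xbc]

  t0: bc a5 d5 1b
  t1: 1b d5 a5 bc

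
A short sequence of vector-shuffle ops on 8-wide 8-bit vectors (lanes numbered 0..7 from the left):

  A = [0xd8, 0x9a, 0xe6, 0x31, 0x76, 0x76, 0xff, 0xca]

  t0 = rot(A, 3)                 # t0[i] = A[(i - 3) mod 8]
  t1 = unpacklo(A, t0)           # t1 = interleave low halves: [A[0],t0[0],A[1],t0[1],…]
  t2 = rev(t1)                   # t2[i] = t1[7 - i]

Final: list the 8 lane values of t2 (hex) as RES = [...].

  t0: 76 ff ca d8 9a e6 31 76
  t1: d8 76 9a ff e6 ca 31 d8
  t2: d8 31 ca e6 ff 9a 76 d8

RES = [ 0xd8  0x31  0xca  0xe6  0xff  0x9a  0x76  0xd8 ]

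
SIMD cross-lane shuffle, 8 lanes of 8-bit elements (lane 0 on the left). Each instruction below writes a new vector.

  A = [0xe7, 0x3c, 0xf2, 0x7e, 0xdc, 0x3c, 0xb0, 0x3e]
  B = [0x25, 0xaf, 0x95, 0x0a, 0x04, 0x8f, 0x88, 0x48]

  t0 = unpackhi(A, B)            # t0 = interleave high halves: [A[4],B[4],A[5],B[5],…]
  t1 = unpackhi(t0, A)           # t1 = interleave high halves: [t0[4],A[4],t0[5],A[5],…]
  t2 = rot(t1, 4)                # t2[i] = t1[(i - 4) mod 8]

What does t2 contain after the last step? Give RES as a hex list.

→ t0 |dc|04|3c|8f|b0|88|3e|48|
→ t1 |b0|dc|88|3c|3e|b0|48|3e|
→ t2 |3e|b0|48|3e|b0|dc|88|3c|

RES = [0x3e, 0xb0, 0x48, 0x3e, 0xb0, 0xdc, 0x88, 0x3c]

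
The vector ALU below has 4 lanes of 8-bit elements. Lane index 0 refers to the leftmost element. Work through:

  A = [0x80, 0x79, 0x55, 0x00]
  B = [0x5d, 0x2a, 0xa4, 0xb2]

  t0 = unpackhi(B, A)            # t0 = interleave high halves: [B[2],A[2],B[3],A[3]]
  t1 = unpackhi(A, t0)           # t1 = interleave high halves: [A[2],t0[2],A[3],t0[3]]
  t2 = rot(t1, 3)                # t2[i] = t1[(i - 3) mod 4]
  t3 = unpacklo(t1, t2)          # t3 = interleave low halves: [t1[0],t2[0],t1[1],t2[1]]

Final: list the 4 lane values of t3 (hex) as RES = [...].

RES = [0x55, 0xb2, 0xb2, 0x00]

→ t0 |a4|55|b2|00|
→ t1 |55|b2|00|00|
→ t2 |b2|00|00|55|
→ t3 |55|b2|b2|00|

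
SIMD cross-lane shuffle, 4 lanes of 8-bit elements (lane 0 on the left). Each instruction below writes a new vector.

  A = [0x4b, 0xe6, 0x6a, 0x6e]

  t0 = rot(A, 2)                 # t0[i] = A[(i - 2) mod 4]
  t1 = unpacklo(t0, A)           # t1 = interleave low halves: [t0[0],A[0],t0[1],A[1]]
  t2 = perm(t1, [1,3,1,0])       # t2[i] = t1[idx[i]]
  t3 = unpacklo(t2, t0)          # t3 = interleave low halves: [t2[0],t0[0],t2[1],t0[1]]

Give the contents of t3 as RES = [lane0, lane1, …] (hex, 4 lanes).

t0 = [0x6a, 0x6e, 0x4b, 0xe6]
t1 = [0x6a, 0x4b, 0x6e, 0xe6]
t2 = [0x4b, 0xe6, 0x4b, 0x6a]
t3 = [0x4b, 0x6a, 0xe6, 0x6e]

RES = [ 0x4b  0x6a  0xe6  0x6e ]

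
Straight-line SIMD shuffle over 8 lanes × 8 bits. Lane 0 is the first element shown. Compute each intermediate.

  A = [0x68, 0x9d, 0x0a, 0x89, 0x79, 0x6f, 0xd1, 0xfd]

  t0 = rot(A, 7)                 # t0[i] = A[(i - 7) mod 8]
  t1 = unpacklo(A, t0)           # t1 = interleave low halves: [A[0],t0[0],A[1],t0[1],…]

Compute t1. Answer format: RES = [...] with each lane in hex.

  t0: 9d 0a 89 79 6f d1 fd 68
  t1: 68 9d 9d 0a 0a 89 89 79

RES = [ 0x68  0x9d  0x9d  0x0a  0x0a  0x89  0x89  0x79 ]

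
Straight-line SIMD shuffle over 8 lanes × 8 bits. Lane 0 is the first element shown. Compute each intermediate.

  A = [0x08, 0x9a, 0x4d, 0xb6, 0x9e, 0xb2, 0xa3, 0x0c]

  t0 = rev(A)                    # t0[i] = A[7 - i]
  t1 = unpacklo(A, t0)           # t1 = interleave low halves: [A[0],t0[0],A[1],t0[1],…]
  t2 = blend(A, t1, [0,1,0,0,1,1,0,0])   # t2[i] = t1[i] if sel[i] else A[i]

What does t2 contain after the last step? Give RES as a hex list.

t0 = [0x0c, 0xa3, 0xb2, 0x9e, 0xb6, 0x4d, 0x9a, 0x08]
t1 = [0x08, 0x0c, 0x9a, 0xa3, 0x4d, 0xb2, 0xb6, 0x9e]
t2 = [0x08, 0x0c, 0x4d, 0xb6, 0x4d, 0xb2, 0xa3, 0x0c]

RES = [ 0x08  0x0c  0x4d  0xb6  0x4d  0xb2  0xa3  0x0c ]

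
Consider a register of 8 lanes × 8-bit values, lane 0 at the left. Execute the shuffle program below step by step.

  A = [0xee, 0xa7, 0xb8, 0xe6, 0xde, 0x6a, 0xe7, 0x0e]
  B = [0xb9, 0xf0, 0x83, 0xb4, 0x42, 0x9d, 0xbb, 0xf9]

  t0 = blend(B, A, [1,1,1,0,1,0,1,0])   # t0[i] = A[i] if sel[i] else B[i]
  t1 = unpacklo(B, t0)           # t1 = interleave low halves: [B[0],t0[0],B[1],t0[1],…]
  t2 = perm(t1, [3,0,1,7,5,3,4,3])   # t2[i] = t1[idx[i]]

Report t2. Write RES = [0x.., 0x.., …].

  t0: ee a7 b8 b4 de 9d e7 f9
  t1: b9 ee f0 a7 83 b8 b4 b4
  t2: a7 b9 ee b4 b8 a7 83 a7

RES = [ 0xa7  0xb9  0xee  0xb4  0xb8  0xa7  0x83  0xa7 ]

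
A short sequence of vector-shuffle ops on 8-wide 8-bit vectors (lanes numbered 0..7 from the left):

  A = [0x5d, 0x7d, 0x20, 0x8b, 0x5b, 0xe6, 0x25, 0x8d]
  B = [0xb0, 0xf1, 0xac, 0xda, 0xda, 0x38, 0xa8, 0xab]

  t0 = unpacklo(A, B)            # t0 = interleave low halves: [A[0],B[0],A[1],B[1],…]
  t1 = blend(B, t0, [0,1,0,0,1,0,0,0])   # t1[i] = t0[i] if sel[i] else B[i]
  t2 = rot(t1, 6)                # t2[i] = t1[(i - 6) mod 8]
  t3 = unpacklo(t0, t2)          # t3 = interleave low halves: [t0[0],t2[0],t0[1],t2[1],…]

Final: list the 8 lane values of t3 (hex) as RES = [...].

RES = [ 0x5d  0xac  0xb0  0xda  0x7d  0x20  0xf1  0x38 ]

→ t0 |5d|b0|7d|f1|20|ac|8b|da|
→ t1 |b0|b0|ac|da|20|38|a8|ab|
→ t2 |ac|da|20|38|a8|ab|b0|b0|
→ t3 |5d|ac|b0|da|7d|20|f1|38|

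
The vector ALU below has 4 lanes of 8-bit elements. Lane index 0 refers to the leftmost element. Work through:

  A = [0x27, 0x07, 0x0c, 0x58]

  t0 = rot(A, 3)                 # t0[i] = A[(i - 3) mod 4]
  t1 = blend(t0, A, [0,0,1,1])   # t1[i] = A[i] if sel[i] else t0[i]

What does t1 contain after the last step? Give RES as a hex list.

RES = [ 0x07  0x0c  0x0c  0x58 ]

  t0: 07 0c 58 27
  t1: 07 0c 0c 58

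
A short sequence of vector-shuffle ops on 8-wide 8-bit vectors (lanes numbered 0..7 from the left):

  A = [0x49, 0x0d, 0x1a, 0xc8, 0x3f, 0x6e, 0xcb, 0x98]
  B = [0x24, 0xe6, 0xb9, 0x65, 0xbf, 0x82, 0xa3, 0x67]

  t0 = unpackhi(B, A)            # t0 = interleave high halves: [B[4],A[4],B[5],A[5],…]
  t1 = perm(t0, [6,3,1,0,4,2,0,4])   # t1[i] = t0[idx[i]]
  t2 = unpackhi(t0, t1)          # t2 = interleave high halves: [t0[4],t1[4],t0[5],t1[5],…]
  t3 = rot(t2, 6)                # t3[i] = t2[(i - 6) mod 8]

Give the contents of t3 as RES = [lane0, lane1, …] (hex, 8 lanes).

RES = [ 0xcb  0x82  0x67  0xbf  0x98  0xa3  0xa3  0xa3 ]

  t0: bf 3f 82 6e a3 cb 67 98
  t1: 67 6e 3f bf a3 82 bf a3
  t2: a3 a3 cb 82 67 bf 98 a3
  t3: cb 82 67 bf 98 a3 a3 a3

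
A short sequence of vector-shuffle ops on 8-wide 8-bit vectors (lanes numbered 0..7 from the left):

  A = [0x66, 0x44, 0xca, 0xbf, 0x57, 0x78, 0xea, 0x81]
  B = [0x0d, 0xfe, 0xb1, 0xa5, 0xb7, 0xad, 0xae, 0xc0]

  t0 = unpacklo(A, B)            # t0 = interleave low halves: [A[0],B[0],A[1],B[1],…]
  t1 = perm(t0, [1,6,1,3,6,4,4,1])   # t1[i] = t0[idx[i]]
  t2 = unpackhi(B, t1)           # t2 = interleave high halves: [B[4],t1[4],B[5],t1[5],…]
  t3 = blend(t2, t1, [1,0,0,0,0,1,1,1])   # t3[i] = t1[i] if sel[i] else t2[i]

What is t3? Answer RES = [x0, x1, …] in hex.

RES = [ 0x0d  0xbf  0xad  0xca  0xae  0xca  0xca  0x0d ]

→ t0 |66|0d|44|fe|ca|b1|bf|a5|
→ t1 |0d|bf|0d|fe|bf|ca|ca|0d|
→ t2 |b7|bf|ad|ca|ae|ca|c0|0d|
→ t3 |0d|bf|ad|ca|ae|ca|ca|0d|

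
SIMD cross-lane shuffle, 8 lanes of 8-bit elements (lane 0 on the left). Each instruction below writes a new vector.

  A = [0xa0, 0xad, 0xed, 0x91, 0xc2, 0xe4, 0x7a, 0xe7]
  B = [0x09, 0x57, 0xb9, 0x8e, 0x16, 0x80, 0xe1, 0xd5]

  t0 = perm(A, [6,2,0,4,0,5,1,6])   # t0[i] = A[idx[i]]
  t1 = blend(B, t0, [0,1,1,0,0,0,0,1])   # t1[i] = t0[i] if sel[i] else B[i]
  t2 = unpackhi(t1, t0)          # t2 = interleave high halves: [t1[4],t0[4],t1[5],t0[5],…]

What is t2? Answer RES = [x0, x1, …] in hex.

RES = [0x16, 0xa0, 0x80, 0xe4, 0xe1, 0xad, 0x7a, 0x7a]

  t0: 7a ed a0 c2 a0 e4 ad 7a
  t1: 09 ed a0 8e 16 80 e1 7a
  t2: 16 a0 80 e4 e1 ad 7a 7a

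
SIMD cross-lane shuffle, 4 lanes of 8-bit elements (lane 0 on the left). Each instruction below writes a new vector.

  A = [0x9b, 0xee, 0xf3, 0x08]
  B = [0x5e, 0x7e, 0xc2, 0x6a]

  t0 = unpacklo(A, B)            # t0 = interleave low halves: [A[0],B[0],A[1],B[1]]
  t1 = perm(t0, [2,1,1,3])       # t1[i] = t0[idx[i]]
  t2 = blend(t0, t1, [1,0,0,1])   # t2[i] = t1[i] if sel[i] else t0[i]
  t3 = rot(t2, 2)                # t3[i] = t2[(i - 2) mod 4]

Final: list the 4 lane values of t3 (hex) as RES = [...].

RES = [0xee, 0x7e, 0xee, 0x5e]

→ t0 |9b|5e|ee|7e|
→ t1 |ee|5e|5e|7e|
→ t2 |ee|5e|ee|7e|
→ t3 |ee|7e|ee|5e|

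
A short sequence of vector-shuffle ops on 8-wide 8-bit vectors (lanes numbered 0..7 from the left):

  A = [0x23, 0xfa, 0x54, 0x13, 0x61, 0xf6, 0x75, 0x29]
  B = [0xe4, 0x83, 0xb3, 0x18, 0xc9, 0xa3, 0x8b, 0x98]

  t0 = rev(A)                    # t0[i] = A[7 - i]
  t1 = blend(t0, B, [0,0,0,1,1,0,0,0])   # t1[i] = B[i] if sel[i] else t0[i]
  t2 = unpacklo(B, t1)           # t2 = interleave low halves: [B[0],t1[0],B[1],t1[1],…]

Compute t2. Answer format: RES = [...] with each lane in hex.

RES = [ 0xe4  0x29  0x83  0x75  0xb3  0xf6  0x18  0x18 ]

  t0: 29 75 f6 61 13 54 fa 23
  t1: 29 75 f6 18 c9 54 fa 23
  t2: e4 29 83 75 b3 f6 18 18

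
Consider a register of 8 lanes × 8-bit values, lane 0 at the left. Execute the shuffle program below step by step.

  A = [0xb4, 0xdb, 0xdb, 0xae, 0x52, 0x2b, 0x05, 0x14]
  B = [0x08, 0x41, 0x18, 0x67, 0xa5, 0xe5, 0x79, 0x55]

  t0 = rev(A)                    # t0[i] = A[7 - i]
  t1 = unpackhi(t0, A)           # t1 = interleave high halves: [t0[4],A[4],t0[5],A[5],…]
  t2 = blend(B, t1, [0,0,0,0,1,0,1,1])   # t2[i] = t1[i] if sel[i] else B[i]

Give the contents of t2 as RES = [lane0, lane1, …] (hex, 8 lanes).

→ t0 |14|05|2b|52|ae|db|db|b4|
→ t1 |ae|52|db|2b|db|05|b4|14|
→ t2 |08|41|18|67|db|e5|b4|14|

RES = [ 0x08  0x41  0x18  0x67  0xdb  0xe5  0xb4  0x14 ]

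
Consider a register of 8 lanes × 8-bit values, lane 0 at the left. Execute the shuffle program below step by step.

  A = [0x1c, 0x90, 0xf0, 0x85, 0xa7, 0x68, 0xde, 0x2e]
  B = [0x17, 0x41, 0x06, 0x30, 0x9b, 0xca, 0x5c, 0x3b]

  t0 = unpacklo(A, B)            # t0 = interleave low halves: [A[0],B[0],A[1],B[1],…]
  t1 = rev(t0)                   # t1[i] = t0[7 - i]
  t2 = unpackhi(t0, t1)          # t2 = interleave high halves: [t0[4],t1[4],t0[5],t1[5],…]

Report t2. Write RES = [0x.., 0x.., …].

RES = [0xf0, 0x41, 0x06, 0x90, 0x85, 0x17, 0x30, 0x1c]

  t0: 1c 17 90 41 f0 06 85 30
  t1: 30 85 06 f0 41 90 17 1c
  t2: f0 41 06 90 85 17 30 1c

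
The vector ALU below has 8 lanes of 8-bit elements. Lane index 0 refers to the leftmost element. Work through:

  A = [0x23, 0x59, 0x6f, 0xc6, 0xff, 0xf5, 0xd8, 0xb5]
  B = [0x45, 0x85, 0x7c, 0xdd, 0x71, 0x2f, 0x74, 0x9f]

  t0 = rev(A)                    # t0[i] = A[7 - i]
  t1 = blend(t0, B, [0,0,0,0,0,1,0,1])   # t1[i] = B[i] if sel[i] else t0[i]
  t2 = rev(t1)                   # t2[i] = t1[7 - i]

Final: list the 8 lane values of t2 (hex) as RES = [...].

RES = [ 0x9f  0x59  0x2f  0xc6  0xff  0xf5  0xd8  0xb5 ]

→ t0 |b5|d8|f5|ff|c6|6f|59|23|
→ t1 |b5|d8|f5|ff|c6|2f|59|9f|
→ t2 |9f|59|2f|c6|ff|f5|d8|b5|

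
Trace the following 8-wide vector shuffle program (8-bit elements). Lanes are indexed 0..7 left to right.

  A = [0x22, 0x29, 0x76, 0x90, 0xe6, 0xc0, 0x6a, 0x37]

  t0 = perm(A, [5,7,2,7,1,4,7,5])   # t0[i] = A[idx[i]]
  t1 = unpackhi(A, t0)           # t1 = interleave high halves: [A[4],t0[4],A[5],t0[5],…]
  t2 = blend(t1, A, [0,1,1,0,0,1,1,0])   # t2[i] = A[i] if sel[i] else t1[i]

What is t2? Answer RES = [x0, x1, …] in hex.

RES = [ 0xe6  0x29  0x76  0xe6  0x6a  0xc0  0x6a  0xc0 ]

  t0: c0 37 76 37 29 e6 37 c0
  t1: e6 29 c0 e6 6a 37 37 c0
  t2: e6 29 76 e6 6a c0 6a c0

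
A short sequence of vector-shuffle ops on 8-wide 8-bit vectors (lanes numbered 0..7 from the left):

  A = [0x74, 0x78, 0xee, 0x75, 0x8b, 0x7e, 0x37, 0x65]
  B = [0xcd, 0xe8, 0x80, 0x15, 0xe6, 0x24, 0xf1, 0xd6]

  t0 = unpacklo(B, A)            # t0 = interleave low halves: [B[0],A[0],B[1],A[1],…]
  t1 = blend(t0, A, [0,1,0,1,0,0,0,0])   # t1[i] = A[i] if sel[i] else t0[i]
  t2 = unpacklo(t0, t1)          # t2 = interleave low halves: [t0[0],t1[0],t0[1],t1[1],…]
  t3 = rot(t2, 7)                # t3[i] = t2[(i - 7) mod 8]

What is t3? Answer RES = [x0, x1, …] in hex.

RES = [0xcd, 0x74, 0x78, 0xe8, 0xe8, 0x78, 0x75, 0xcd]

→ t0 |cd|74|e8|78|80|ee|15|75|
→ t1 |cd|78|e8|75|80|ee|15|75|
→ t2 |cd|cd|74|78|e8|e8|78|75|
→ t3 |cd|74|78|e8|e8|78|75|cd|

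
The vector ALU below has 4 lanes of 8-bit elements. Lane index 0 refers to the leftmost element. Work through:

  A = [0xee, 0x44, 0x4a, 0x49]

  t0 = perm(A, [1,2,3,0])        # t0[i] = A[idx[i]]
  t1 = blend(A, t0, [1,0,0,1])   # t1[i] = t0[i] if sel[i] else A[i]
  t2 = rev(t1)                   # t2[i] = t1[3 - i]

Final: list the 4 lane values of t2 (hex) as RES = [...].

→ t0 |44|4a|49|ee|
→ t1 |44|44|4a|ee|
→ t2 |ee|4a|44|44|

RES = [ 0xee  0x4a  0x44  0x44 ]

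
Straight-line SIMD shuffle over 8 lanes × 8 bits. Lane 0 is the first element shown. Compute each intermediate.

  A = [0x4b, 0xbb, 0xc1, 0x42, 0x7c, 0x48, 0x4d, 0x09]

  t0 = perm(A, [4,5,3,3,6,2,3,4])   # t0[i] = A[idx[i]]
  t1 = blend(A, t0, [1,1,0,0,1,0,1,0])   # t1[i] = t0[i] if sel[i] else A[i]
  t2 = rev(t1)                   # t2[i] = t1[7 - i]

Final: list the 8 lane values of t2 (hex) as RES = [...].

t0 = [0x7c, 0x48, 0x42, 0x42, 0x4d, 0xc1, 0x42, 0x7c]
t1 = [0x7c, 0x48, 0xc1, 0x42, 0x4d, 0x48, 0x42, 0x09]
t2 = [0x09, 0x42, 0x48, 0x4d, 0x42, 0xc1, 0x48, 0x7c]

RES = [ 0x09  0x42  0x48  0x4d  0x42  0xc1  0x48  0x7c ]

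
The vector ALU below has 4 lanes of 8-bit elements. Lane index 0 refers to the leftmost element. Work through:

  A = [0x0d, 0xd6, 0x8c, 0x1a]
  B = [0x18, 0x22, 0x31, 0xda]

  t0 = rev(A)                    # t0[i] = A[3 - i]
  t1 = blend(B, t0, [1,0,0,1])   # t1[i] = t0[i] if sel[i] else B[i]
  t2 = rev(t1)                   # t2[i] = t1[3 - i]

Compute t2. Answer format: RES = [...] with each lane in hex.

RES = [0x0d, 0x31, 0x22, 0x1a]

  t0: 1a 8c d6 0d
  t1: 1a 22 31 0d
  t2: 0d 31 22 1a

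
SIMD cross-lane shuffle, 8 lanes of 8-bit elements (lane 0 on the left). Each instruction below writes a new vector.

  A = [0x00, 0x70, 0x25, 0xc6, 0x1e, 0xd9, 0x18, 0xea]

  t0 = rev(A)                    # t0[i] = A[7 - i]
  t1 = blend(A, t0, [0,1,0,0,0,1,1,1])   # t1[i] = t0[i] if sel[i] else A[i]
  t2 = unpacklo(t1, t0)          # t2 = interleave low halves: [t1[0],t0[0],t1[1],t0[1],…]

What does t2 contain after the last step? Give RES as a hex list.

→ t0 |ea|18|d9|1e|c6|25|70|00|
→ t1 |00|18|25|c6|1e|25|70|00|
→ t2 |00|ea|18|18|25|d9|c6|1e|

RES = [0x00, 0xea, 0x18, 0x18, 0x25, 0xd9, 0xc6, 0x1e]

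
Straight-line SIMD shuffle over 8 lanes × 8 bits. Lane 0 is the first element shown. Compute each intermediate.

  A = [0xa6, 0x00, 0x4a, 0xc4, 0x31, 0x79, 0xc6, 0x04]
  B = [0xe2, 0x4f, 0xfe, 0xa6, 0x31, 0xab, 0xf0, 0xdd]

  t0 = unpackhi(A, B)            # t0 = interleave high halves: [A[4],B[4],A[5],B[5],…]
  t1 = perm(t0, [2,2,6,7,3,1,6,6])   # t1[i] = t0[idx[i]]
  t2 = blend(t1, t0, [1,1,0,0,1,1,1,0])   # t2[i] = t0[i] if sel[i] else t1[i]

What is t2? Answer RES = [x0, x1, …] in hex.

RES = [0x31, 0x31, 0x04, 0xdd, 0xc6, 0xf0, 0x04, 0x04]

t0 = [0x31, 0x31, 0x79, 0xab, 0xc6, 0xf0, 0x04, 0xdd]
t1 = [0x79, 0x79, 0x04, 0xdd, 0xab, 0x31, 0x04, 0x04]
t2 = [0x31, 0x31, 0x04, 0xdd, 0xc6, 0xf0, 0x04, 0x04]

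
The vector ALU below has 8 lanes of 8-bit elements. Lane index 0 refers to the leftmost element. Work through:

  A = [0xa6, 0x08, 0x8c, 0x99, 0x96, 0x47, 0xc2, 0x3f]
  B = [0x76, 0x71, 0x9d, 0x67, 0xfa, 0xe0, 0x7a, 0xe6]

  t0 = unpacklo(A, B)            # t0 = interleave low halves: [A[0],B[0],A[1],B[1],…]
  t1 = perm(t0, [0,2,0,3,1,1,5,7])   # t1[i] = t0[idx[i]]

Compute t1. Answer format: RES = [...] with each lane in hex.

RES = [ 0xa6  0x08  0xa6  0x71  0x76  0x76  0x9d  0x67 ]

→ t0 |a6|76|08|71|8c|9d|99|67|
→ t1 |a6|08|a6|71|76|76|9d|67|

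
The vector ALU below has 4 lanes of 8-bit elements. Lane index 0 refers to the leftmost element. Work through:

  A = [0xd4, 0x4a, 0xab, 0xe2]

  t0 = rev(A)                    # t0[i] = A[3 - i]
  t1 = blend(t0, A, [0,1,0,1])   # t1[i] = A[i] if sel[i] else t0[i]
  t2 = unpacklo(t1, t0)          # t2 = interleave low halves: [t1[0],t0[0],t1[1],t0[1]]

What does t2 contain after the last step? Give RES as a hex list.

t0 = [0xe2, 0xab, 0x4a, 0xd4]
t1 = [0xe2, 0x4a, 0x4a, 0xe2]
t2 = [0xe2, 0xe2, 0x4a, 0xab]

RES = [0xe2, 0xe2, 0x4a, 0xab]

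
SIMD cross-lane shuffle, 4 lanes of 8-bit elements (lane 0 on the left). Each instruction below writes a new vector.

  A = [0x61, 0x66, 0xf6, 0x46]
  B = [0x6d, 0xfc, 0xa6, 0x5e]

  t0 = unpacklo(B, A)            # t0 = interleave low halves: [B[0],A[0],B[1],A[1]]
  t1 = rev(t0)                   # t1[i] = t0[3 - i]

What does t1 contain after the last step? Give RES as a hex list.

RES = [0x66, 0xfc, 0x61, 0x6d]

→ t0 |6d|61|fc|66|
→ t1 |66|fc|61|6d|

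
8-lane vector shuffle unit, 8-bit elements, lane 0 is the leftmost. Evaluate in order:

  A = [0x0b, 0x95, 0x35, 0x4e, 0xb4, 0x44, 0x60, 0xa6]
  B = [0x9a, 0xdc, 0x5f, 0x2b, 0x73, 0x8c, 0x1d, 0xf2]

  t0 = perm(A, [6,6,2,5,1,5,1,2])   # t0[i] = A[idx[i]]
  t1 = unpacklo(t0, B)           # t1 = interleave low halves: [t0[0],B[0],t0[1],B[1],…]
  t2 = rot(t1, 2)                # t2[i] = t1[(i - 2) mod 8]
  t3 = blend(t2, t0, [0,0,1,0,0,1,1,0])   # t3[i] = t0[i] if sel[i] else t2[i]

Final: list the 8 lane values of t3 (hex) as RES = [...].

→ t0 |60|60|35|44|95|44|95|35|
→ t1 |60|9a|60|dc|35|5f|44|2b|
→ t2 |44|2b|60|9a|60|dc|35|5f|
→ t3 |44|2b|35|9a|60|44|95|5f|

RES = [ 0x44  0x2b  0x35  0x9a  0x60  0x44  0x95  0x5f ]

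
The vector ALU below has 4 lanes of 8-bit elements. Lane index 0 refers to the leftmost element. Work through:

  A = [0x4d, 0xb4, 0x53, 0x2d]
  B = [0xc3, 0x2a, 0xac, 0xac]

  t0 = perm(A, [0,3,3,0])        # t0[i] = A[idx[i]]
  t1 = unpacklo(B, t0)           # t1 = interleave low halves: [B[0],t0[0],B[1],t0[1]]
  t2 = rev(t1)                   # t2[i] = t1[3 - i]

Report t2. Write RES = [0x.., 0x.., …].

→ t0 |4d|2d|2d|4d|
→ t1 |c3|4d|2a|2d|
→ t2 |2d|2a|4d|c3|

RES = [0x2d, 0x2a, 0x4d, 0xc3]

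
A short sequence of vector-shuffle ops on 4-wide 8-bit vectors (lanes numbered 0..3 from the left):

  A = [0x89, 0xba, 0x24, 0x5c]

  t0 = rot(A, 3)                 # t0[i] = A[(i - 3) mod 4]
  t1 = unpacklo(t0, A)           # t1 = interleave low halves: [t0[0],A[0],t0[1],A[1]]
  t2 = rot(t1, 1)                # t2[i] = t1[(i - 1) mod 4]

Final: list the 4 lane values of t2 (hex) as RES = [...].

t0 = [0xba, 0x24, 0x5c, 0x89]
t1 = [0xba, 0x89, 0x24, 0xba]
t2 = [0xba, 0xba, 0x89, 0x24]

RES = [0xba, 0xba, 0x89, 0x24]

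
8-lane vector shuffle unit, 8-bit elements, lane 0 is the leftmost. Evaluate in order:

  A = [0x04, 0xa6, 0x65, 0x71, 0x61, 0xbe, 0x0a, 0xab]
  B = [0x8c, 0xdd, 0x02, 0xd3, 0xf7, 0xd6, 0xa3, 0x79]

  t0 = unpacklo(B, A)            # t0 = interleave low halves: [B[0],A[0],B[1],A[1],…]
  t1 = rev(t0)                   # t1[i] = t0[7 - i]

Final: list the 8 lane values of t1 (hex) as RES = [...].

RES = [0x71, 0xd3, 0x65, 0x02, 0xa6, 0xdd, 0x04, 0x8c]

  t0: 8c 04 dd a6 02 65 d3 71
  t1: 71 d3 65 02 a6 dd 04 8c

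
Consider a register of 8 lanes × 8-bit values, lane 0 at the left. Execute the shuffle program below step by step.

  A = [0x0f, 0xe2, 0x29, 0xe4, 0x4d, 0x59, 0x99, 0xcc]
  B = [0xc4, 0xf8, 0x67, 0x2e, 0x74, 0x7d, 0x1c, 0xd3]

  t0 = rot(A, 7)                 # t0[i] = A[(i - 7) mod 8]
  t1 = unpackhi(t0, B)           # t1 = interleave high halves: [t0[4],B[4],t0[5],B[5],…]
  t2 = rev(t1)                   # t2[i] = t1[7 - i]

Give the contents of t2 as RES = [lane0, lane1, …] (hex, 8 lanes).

t0 = [0xe2, 0x29, 0xe4, 0x4d, 0x59, 0x99, 0xcc, 0x0f]
t1 = [0x59, 0x74, 0x99, 0x7d, 0xcc, 0x1c, 0x0f, 0xd3]
t2 = [0xd3, 0x0f, 0x1c, 0xcc, 0x7d, 0x99, 0x74, 0x59]

RES = [0xd3, 0x0f, 0x1c, 0xcc, 0x7d, 0x99, 0x74, 0x59]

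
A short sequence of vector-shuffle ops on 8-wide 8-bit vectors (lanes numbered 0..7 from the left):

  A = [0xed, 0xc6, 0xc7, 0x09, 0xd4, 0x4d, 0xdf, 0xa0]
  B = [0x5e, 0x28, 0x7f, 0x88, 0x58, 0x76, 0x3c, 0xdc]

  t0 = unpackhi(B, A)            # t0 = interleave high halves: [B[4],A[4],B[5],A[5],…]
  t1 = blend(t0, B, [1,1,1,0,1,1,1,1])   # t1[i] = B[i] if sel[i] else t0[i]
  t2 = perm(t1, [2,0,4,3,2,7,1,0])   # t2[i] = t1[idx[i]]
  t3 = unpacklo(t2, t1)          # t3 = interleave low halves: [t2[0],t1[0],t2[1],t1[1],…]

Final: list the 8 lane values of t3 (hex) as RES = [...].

RES = [0x7f, 0x5e, 0x5e, 0x28, 0x58, 0x7f, 0x4d, 0x4d]

t0 = [0x58, 0xd4, 0x76, 0x4d, 0x3c, 0xdf, 0xdc, 0xa0]
t1 = [0x5e, 0x28, 0x7f, 0x4d, 0x58, 0x76, 0x3c, 0xdc]
t2 = [0x7f, 0x5e, 0x58, 0x4d, 0x7f, 0xdc, 0x28, 0x5e]
t3 = [0x7f, 0x5e, 0x5e, 0x28, 0x58, 0x7f, 0x4d, 0x4d]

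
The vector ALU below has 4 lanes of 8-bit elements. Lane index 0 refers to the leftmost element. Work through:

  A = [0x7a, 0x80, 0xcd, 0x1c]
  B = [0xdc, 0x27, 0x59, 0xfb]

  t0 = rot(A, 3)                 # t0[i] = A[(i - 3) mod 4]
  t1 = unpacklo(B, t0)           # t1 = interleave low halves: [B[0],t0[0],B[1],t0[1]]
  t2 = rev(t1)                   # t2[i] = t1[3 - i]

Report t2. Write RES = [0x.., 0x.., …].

RES = [ 0xcd  0x27  0x80  0xdc ]

→ t0 |80|cd|1c|7a|
→ t1 |dc|80|27|cd|
→ t2 |cd|27|80|dc|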